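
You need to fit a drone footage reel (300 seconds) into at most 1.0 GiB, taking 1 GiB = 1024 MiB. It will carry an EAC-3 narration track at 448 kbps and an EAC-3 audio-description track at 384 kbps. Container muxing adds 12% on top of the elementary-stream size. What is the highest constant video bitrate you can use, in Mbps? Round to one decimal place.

Budget: 1.0 GiB = 8589.9 Mb.
Stream payload after overhead: 8589.9 / 1.12 = 7669.6 Mb.
Total bitrate budget: 7669.6 Mb / 300 s = 25.565 Mbps.
Audio total: 448 + 384 = 832 kbps = 0.832 Mbps.
Video: 25.565 − 0.832 = 24.733 Mbps.

24.7 Mbps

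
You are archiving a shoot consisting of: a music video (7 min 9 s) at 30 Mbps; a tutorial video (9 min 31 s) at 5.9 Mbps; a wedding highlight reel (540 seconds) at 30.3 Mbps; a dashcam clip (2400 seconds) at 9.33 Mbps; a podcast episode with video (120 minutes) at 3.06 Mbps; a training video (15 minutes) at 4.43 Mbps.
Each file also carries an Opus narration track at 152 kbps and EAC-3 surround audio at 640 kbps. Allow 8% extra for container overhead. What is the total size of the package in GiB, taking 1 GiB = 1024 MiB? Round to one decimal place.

Audio total: 152 + 640 = 792 kbps = 0.792 Mbps.
music video: 30.792 Mbps × 429 s × 1.08 = 14266.5 Mb
tutorial video: 6.692 Mbps × 571 s × 1.08 = 4126.8 Mb
wedding highlight reel: 31.092 Mbps × 540 s × 1.08 = 18132.9 Mb
dashcam clip: 10.122 Mbps × 2400 s × 1.08 = 26236.2 Mb
podcast episode with video: 3.852 Mbps × 7200 s × 1.08 = 29953.2 Mb
training video: 5.222 Mbps × 900 s × 1.08 = 5075.8 Mb
Total: 97791.4 Mb = 12223.9 MB.
= 11.38 GiB.

11.4 GiB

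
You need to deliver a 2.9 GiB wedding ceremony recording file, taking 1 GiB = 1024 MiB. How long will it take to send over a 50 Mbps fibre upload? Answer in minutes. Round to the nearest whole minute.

File: 2.9 GiB = 24910.8 Mb.
At 50 Mbps: 24910.8 / 50 = 498.2 s ≈ 8.3 minutes.

8 minutes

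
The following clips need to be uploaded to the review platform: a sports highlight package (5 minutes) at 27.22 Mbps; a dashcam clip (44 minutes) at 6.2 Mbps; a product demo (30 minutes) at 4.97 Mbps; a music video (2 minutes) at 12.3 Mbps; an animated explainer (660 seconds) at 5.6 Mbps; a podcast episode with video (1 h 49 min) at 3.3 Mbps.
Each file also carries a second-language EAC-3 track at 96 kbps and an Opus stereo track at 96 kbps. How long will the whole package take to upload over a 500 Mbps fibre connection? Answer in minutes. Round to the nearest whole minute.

Audio total: 96 + 96 = 192 kbps = 0.192 Mbps.
sports highlight package: 27.412 Mbps × 300 s = 8223.6 Mb
dashcam clip: 6.392 Mbps × 2640 s = 16874.9 Mb
product demo: 5.162 Mbps × 1800 s = 9291.6 Mb
music video: 12.492 Mbps × 120 s = 1499.0 Mb
animated explainer: 5.792 Mbps × 660 s = 3822.7 Mb
podcast episode with video: 3.492 Mbps × 6540 s = 22837.7 Mb
Total: 62549.5 Mb = 7818.7 MB.
At 500 Mbps: 62549.5 / 500 = 125 s ≈ 2.08 minutes.

2 minutes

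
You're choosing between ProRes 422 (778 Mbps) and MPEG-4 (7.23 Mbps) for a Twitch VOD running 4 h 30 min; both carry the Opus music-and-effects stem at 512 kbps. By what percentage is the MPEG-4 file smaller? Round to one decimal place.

99.0%

4 h 30 min = 270 min = 16200 s
Audio: 512 kbps = 0.512 Mbps.
ProRes 422: 778.512 Mbps × 16200 s = 12611894.4 Mb = 1576.487 GB.
MPEG-4: 7.742 Mbps × 16200 s = 125420.4 Mb = 15.678 GB.
Reduction: (1 − 15.678/1576.487) × 100 = 99.01%.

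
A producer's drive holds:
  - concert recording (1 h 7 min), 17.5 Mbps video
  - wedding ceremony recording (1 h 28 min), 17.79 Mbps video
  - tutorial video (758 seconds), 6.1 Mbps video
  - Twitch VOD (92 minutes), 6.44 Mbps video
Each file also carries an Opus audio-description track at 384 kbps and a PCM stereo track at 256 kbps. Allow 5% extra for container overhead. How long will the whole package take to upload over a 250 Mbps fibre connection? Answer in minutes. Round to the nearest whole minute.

Audio total: 384 + 256 = 640 kbps = 0.640 Mbps.
concert recording: 18.140 Mbps × 4020 s × 1.05 = 76568.9 Mb
wedding ceremony recording: 18.430 Mbps × 5280 s × 1.05 = 102175.9 Mb
tutorial video: 6.740 Mbps × 758 s × 1.05 = 5364.4 Mb
Twitch VOD: 7.080 Mbps × 5520 s × 1.05 = 41035.7 Mb
Total: 225144.9 Mb = 28143.1 MB.
At 250 Mbps: 225144.9 / 250 = 901 s ≈ 15 minutes.

15 minutes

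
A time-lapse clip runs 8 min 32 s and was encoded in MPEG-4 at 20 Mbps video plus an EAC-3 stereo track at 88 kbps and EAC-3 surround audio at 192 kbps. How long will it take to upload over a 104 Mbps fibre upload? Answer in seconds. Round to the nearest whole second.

8 min 32 s = 512 s
Audio total: 88 + 192 = 280 kbps = 0.280 Mbps.
Total bitrate: 20.280 Mbps.
File: 20.280 Mbps × 512 s = 10383.4 Mb.
At 104 Mbps: 10383.4 / 104 = 99.8 s ≈ 99.8 seconds.

100 seconds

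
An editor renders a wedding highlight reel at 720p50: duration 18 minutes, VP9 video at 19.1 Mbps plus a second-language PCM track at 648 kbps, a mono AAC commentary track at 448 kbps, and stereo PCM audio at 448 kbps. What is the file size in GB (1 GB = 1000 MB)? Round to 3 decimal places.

18 min = 1080 s
Audio total: 648 + 448 + 448 = 1544 kbps = 1.544 Mbps.
Total bitrate: 19.1 + 1.544 = 20.644 Mbps.
Stream data: 20.644 Mbps × 1080 s = 22295.5 Mb.
22,296 Mb ÷ 8 = 2,787 MB → 2.787 GB.

2.787 GB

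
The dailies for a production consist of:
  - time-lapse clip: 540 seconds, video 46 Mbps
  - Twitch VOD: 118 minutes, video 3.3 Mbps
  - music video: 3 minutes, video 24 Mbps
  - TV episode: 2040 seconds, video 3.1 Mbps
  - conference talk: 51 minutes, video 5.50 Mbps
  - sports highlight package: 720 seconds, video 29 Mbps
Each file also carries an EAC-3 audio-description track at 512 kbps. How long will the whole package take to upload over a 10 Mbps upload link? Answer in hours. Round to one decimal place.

2.9 hours

Audio: 512 kbps = 0.512 Mbps.
time-lapse clip: 46.512 Mbps × 540 s = 25116.5 Mb
Twitch VOD: 3.812 Mbps × 7080 s = 26989.0 Mb
music video: 24.512 Mbps × 180 s = 4412.2 Mb
TV episode: 3.612 Mbps × 2040 s = 7368.5 Mb
conference talk: 6.012 Mbps × 3060 s = 18396.7 Mb
sports highlight package: 29.512 Mbps × 720 s = 21248.6 Mb
Total: 103531.4 Mb = 12941.4 MB.
At 10 Mbps: 103531.4 / 10 = 10353 s ≈ 2.88 hours.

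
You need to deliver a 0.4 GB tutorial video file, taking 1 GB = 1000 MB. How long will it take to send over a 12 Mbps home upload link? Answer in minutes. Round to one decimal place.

File: 0.4 GB = 3200.0 Mb.
At 12 Mbps: 3200.0 / 12 = 266.7 s ≈ 4.44 minutes.

4.4 minutes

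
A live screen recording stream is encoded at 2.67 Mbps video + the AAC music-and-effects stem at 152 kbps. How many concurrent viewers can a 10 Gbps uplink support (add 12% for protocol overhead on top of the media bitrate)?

Audio: 152 kbps = 0.152 Mbps.
Per-viewer media rate: 2.822 Mbps.
On the wire with 12% overhead: 3.161 Mbps.
10 Gbps = 10,000 Mbps; 10,000 / 3.161 = 3163.92 → 3163 viewers.

3163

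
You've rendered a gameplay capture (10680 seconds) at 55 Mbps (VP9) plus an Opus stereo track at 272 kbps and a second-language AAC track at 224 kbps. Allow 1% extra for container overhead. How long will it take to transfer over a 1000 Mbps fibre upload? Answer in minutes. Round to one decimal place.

10.0 minutes

Audio total: 272 + 224 = 496 kbps = 0.496 Mbps.
Total bitrate: 55.496 Mbps.
File: 55.496 Mbps × 10680 s = 592697.3 Mb.
With 1% container overhead: ×1.01. → 598624.3 Mb.
At 1000 Mbps: 598624.3 / 1000 = 598.6 s ≈ 9.98 minutes.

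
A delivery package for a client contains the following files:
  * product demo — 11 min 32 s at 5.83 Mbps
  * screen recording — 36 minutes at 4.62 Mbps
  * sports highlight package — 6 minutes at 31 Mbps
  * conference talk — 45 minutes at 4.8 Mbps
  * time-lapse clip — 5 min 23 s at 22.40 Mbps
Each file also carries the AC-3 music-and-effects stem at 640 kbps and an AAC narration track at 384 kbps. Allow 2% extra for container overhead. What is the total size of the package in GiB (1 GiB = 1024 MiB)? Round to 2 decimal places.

Audio total: 640 + 384 = 1024 kbps = 1.024 Mbps.
product demo: 6.854 Mbps × 692 s × 1.02 = 4837.8 Mb
screen recording: 5.644 Mbps × 2160 s × 1.02 = 12434.9 Mb
sports highlight package: 32.024 Mbps × 360 s × 1.02 = 11759.2 Mb
conference talk: 5.824 Mbps × 2700 s × 1.02 = 16039.3 Mb
time-lapse clip: 23.424 Mbps × 323 s × 1.02 = 7717.3 Mb
Total: 52788.5 Mb = 6598.6 MB.
= 6.145 GiB.

6.15 GiB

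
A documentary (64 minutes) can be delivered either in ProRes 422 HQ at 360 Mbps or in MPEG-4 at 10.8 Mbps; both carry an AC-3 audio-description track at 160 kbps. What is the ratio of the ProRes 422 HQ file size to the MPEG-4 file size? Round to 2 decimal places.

32.86

64 min = 3840 s
Audio: 160 kbps = 0.160 Mbps.
ProRes 422 HQ: 360.160 Mbps × 3840 s = 1383014.4 Mb = 172.877 GB.
MPEG-4: 10.960 Mbps × 3840 s = 42086.4 Mb = 5.261 GB.
Ratio: 172.877 / 5.261 = 32.861.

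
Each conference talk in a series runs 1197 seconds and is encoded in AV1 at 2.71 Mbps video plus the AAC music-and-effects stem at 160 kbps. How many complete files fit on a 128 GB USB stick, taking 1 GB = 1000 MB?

Audio: 160 kbps = 0.160 Mbps.
Total bitrate: 2.870 Mbps.
Per item: 2.870 Mbps × 1197 s = 3,435 Mb = 429.4 MB.
Capacity: 128 GB = 1,024,000 Mb; 298.07 items → 298 complete.

298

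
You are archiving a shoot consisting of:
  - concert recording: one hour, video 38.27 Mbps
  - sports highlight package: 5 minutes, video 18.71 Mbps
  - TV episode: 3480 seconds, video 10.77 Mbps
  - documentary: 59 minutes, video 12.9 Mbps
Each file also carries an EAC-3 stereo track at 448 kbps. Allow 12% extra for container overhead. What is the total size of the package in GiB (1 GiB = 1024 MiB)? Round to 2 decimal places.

30.17 GiB

Audio: 448 kbps = 0.448 Mbps.
concert recording: 38.718 Mbps × 3600 s × 1.12 = 156111.0 Mb
sports highlight package: 19.158 Mbps × 300 s × 1.12 = 6437.1 Mb
TV episode: 11.218 Mbps × 3480 s × 1.12 = 43723.3 Mb
documentary: 13.348 Mbps × 3540 s × 1.12 = 52922.2 Mb
Total: 259193.5 Mb = 32399.2 MB.
= 30.17 GiB.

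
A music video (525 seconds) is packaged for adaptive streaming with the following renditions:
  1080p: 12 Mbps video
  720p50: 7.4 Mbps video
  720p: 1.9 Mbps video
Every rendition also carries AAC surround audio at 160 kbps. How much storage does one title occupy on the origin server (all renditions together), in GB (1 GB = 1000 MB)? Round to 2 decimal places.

Audio: 160 kbps = 0.160 Mbps.
Sum of rendition bitrates: (12+0.160) + (7.4+0.160) + (1.9+0.160) = 21.780 Mbps.
× 525 s = 11,434 Mb = 1,429 MB = 1.429 GB.

1.43 GB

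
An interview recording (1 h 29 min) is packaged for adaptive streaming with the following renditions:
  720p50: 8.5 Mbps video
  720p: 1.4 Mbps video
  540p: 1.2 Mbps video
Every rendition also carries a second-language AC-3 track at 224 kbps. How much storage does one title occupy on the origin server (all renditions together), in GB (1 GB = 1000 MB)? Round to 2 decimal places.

1 h 29 min = 89 min = 5340 s
Audio: 224 kbps = 0.224 Mbps.
Sum of rendition bitrates: (8.5+0.224) + (1.4+0.224) + (1.2+0.224) = 11.772 Mbps.
× 5340 s = 62,862 Mb = 7,858 MB = 7.858 GB.

7.86 GB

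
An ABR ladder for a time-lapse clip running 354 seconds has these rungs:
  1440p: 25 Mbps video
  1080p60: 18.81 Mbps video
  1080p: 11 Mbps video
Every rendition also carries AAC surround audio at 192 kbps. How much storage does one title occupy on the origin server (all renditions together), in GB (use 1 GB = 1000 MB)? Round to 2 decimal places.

Audio: 192 kbps = 0.192 Mbps.
Sum of rendition bitrates: (25+0.192) + (18.81+0.192) + (11+0.192) = 55.386 Mbps.
× 354 s = 19,607 Mb = 2,451 MB = 2.451 GB.

2.45 GB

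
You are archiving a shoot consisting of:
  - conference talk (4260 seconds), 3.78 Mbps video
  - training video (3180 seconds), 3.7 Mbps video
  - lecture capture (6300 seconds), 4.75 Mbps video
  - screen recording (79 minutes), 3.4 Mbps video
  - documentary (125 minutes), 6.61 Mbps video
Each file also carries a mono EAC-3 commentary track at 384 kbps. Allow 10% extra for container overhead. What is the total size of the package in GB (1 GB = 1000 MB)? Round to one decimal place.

Audio: 384 kbps = 0.384 Mbps.
conference talk: 4.164 Mbps × 4260 s × 1.10 = 19512.5 Mb
training video: 4.084 Mbps × 3180 s × 1.10 = 14285.8 Mb
lecture capture: 5.134 Mbps × 6300 s × 1.10 = 35578.6 Mb
screen recording: 3.784 Mbps × 4740 s × 1.10 = 19729.8 Mb
documentary: 6.994 Mbps × 7500 s × 1.10 = 57700.5 Mb
Total: 146807.2 Mb = 18350.9 MB.
= 18.35 GB.

18.4 GB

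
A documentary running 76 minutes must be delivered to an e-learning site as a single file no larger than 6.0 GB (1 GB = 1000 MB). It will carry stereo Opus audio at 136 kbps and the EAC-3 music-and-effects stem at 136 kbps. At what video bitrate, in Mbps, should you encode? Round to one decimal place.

10.3 Mbps

Budget: 6.0 GB = 48000.0 Mb.
76 min = 4560 s
Total bitrate budget: 48000.0 Mb / 4560 s = 10.526 Mbps.
Audio total: 136 + 136 = 272 kbps = 0.272 Mbps.
Video: 10.526 − 0.272 = 10.254 Mbps.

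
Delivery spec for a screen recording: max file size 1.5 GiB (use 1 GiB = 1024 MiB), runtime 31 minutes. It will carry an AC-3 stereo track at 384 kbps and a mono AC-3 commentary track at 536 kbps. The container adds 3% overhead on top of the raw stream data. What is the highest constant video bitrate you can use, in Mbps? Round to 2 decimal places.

5.81 Mbps

Budget: 1.5 GiB = 12884.9 Mb.
Stream payload after overhead: 12884.9 / 1.03 = 12509.6 Mb.
31 min = 1860 s
Total bitrate budget: 12509.6 Mb / 1860 s = 6.726 Mbps.
Audio total: 384 + 536 = 920 kbps = 0.920 Mbps.
Video: 6.726 − 0.920 = 5.806 Mbps.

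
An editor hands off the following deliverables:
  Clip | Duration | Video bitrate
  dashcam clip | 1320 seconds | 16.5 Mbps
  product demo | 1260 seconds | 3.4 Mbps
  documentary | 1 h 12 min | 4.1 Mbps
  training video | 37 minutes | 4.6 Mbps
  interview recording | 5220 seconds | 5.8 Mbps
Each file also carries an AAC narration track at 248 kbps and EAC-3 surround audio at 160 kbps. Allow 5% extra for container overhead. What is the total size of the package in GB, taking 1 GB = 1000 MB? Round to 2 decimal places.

11.83 GB

Audio total: 248 + 160 = 408 kbps = 0.408 Mbps.
dashcam clip: 16.908 Mbps × 1320 s × 1.05 = 23434.5 Mb
product demo: 3.808 Mbps × 1260 s × 1.05 = 5038.0 Mb
documentary: 4.508 Mbps × 4320 s × 1.05 = 20448.3 Mb
training video: 5.008 Mbps × 2220 s × 1.05 = 11673.6 Mb
interview recording: 6.208 Mbps × 5220 s × 1.05 = 34026.0 Mb
Total: 94620.5 Mb = 11827.6 MB.
= 11.83 GB.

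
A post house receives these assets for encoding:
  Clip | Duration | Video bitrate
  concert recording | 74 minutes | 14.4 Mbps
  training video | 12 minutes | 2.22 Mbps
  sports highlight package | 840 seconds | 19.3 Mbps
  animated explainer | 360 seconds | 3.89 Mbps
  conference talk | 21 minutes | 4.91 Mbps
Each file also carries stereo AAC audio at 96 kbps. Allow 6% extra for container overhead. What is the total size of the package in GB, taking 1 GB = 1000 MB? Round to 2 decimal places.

Audio: 96 kbps = 0.096 Mbps.
concert recording: 14.496 Mbps × 4440 s × 1.06 = 68224.0 Mb
training video: 2.316 Mbps × 720 s × 1.06 = 1767.6 Mb
sports highlight package: 19.396 Mbps × 840 s × 1.06 = 17270.2 Mb
animated explainer: 3.986 Mbps × 360 s × 1.06 = 1521.1 Mb
conference talk: 5.006 Mbps × 1260 s × 1.06 = 6686.0 Mb
Total: 95468.8 Mb = 11933.6 MB.
= 11.93 GB.

11.93 GB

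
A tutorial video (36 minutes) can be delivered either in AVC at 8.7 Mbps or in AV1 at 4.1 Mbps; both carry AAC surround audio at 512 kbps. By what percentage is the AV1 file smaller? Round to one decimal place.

36 min = 2160 s
Audio: 512 kbps = 0.512 Mbps.
AVC: 9.212 Mbps × 2160 s = 19897.9 Mb = 2.487 GB.
AV1: 4.612 Mbps × 2160 s = 9961.9 Mb = 1.245 GB.
Reduction: (1 − 1.245/2.487) × 100 = 49.93%.

49.9%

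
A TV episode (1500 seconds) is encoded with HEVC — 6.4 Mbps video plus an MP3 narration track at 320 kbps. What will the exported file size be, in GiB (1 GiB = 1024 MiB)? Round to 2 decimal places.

Audio: 320 kbps = 0.320 Mbps.
Total bitrate: 6.4 + 0.320 = 6.720 Mbps.
Stream data: 6.720 Mbps × 1500 s = 10080.0 Mb.
10,080 Mb = 1,260,000,000 bytes ÷ 1,073,741,824 = 1.173 GiB.

1.17 GiB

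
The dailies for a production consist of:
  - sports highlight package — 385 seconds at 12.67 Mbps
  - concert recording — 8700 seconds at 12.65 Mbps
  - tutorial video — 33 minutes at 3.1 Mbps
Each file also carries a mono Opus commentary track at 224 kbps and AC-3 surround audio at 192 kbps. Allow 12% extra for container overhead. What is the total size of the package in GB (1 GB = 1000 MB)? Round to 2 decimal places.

Audio total: 224 + 192 = 416 kbps = 0.416 Mbps.
sports highlight package: 13.086 Mbps × 385 s × 1.12 = 5642.7 Mb
concert recording: 13.066 Mbps × 8700 s × 1.12 = 127315.1 Mb
tutorial video: 3.516 Mbps × 1980 s × 1.12 = 7797.1 Mb
Total: 140754.9 Mb = 17594.4 MB.
= 17.59 GB.

17.59 GB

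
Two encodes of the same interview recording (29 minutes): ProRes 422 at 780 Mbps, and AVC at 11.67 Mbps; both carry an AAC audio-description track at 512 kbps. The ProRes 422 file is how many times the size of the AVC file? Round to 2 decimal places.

64.07

29 min = 1740 s
Audio: 512 kbps = 0.512 Mbps.
ProRes 422: 780.512 Mbps × 1740 s = 1358090.9 Mb = 158.103 GiB.
AVC: 12.182 Mbps × 1740 s = 21196.7 Mb = 2.468 GiB.
Ratio: 158.103 / 2.468 = 64.071.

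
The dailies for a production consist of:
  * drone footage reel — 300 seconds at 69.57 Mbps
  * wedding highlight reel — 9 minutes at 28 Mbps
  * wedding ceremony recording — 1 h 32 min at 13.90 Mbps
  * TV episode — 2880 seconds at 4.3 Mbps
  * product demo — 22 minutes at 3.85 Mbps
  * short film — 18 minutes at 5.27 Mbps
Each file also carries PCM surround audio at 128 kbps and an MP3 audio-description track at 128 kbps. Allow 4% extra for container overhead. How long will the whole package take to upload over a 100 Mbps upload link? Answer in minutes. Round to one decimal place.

24.1 minutes

Audio total: 128 + 128 = 256 kbps = 0.256 Mbps.
drone footage reel: 69.826 Mbps × 300 s × 1.04 = 21785.7 Mb
wedding highlight reel: 28.256 Mbps × 540 s × 1.04 = 15868.6 Mb
wedding ceremony recording: 14.156 Mbps × 5520 s × 1.04 = 81266.8 Mb
TV episode: 4.556 Mbps × 2880 s × 1.04 = 13646.1 Mb
product demo: 4.106 Mbps × 1320 s × 1.04 = 5636.7 Mb
short film: 5.526 Mbps × 1080 s × 1.04 = 6206.8 Mb
Total: 144410.7 Mb = 18051.3 MB.
At 100 Mbps: 144410.7 / 100 = 1444 s ≈ 24.1 minutes.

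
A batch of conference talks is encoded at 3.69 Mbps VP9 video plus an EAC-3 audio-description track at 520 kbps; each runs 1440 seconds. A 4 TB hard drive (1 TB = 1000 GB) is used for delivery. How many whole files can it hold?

Audio: 520 kbps = 0.520 Mbps.
Total bitrate: 4.210 Mbps.
Per item: 4.210 Mbps × 1440 s = 6,062 Mb = 757.8 MB.
Capacity: 4 TB = 32,000,000 Mb; 5278.44 items → 5278 complete.

5278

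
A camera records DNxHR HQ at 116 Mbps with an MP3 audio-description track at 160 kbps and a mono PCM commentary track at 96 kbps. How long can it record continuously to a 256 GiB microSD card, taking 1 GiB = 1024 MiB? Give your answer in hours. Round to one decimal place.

Audio total: 160 + 96 = 256 kbps = 0.256 Mbps.
Total bitrate: 116 + 0.256 = 116.256 Mbps.
Capacity: 256 GiB = 2,199,023 Mb.
Recording time: 2,199,023 / 116.256 = 18,915 s ≈ 5.25 hours.

5.3 hours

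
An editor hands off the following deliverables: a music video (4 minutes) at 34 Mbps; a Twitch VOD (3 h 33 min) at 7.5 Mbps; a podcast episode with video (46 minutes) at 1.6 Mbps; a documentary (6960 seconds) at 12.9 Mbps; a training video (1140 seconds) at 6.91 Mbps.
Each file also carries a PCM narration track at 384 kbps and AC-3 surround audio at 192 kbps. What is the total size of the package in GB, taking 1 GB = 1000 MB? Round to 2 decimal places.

27.48 GB

Audio total: 384 + 192 = 576 kbps = 0.576 Mbps.
music video: 34.576 Mbps × 240 s = 8298.2 Mb
Twitch VOD: 8.076 Mbps × 12780 s = 103211.3 Mb
podcast episode with video: 2.176 Mbps × 2760 s = 6005.8 Mb
documentary: 13.476 Mbps × 6960 s = 93793.0 Mb
training video: 7.486 Mbps × 1140 s = 8534.0 Mb
Total: 219842.3 Mb = 27480.3 MB.
= 27.48 GB.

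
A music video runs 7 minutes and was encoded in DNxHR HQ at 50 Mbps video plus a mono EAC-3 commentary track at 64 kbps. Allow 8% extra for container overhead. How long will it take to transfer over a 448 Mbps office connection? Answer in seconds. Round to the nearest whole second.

51 seconds

7 min = 420 s
Audio: 64 kbps = 0.064 Mbps.
Total bitrate: 50.064 Mbps.
File: 50.064 Mbps × 420 s = 21026.9 Mb.
With 8% container overhead: ×1.08. → 22709.0 Mb.
At 448 Mbps: 22709.0 / 448 = 50.7 s ≈ 50.7 seconds.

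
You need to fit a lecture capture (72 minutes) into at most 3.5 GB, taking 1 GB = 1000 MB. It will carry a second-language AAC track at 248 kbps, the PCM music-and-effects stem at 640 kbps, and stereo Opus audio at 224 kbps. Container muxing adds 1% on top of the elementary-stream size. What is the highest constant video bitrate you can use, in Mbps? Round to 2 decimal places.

5.31 Mbps

Budget: 3.5 GB = 28000.0 Mb.
Stream payload after overhead: 28000.0 / 1.01 = 27722.8 Mb.
72 min = 4320 s
Total bitrate budget: 27722.8 Mb / 4320 s = 6.417 Mbps.
Audio total: 248 + 640 + 224 = 1112 kbps = 1.112 Mbps.
Video: 6.417 − 1.112 = 5.305 Mbps.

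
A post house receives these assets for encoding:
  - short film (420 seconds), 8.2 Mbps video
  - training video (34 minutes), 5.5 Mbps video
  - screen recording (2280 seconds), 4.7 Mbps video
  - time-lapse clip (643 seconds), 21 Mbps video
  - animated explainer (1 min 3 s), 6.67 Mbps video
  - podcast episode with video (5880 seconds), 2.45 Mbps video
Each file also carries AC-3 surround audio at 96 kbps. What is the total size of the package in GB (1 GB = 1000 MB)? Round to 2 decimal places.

6.85 GB

Audio: 96 kbps = 0.096 Mbps.
short film: 8.296 Mbps × 420 s = 3484.3 Mb
training video: 5.596 Mbps × 2040 s = 11415.8 Mb
screen recording: 4.796 Mbps × 2280 s = 10934.9 Mb
time-lapse clip: 21.096 Mbps × 643 s = 13564.7 Mb
animated explainer: 6.766 Mbps × 63 s = 426.3 Mb
podcast episode with video: 2.546 Mbps × 5880 s = 14970.5 Mb
Total: 54796.5 Mb = 6849.6 MB.
= 6.850 GB.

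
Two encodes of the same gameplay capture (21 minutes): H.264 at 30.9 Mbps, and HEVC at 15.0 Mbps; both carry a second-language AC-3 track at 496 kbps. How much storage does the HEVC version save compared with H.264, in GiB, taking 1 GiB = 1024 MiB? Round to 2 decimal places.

2.33 GiB

21 min = 1260 s
Audio: 496 kbps = 0.496 Mbps.
H.264: 31.396 Mbps × 1260 s = 39559.0 Mb = 4.605 GiB.
HEVC: 15.496 Mbps × 1260 s = 19525.0 Mb = 2.273 GiB.
Saving: 4.605 − 2.273 = 2.332 GiB.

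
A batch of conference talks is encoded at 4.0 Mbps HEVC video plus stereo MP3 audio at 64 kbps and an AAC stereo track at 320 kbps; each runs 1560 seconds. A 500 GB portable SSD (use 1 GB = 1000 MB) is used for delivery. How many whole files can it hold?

584

Audio total: 64 + 320 = 384 kbps = 0.384 Mbps.
Total bitrate: 4.384 Mbps.
Per item: 4.384 Mbps × 1560 s = 6,839 Mb = 854.9 MB.
Capacity: 500 GB = 4,000,000 Mb; 584.88 items → 584 complete.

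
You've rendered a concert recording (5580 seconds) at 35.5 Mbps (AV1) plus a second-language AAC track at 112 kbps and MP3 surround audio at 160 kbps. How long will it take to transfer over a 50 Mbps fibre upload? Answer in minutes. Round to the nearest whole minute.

67 minutes

Audio total: 112 + 160 = 272 kbps = 0.272 Mbps.
Total bitrate: 35.772 Mbps.
File: 35.772 Mbps × 5580 s = 199607.8 Mb.
At 50 Mbps: 199607.8 / 50 = 3992.2 s ≈ 66.5 minutes.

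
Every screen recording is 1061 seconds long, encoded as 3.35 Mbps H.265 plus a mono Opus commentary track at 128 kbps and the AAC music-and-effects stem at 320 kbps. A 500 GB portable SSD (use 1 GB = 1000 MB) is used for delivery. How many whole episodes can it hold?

992

Audio total: 128 + 320 = 448 kbps = 0.448 Mbps.
Total bitrate: 3.798 Mbps.
Per item: 3.798 Mbps × 1061 s = 4,030 Mb = 503.7 MB.
Capacity: 500 GB = 4,000,000 Mb; 992.64 items → 992 complete.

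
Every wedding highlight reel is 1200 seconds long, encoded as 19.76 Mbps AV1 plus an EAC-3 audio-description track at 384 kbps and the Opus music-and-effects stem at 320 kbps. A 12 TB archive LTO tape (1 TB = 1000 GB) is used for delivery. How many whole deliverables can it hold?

Audio total: 384 + 320 = 704 kbps = 0.704 Mbps.
Total bitrate: 20.464 Mbps.
Per item: 20.464 Mbps × 1200 s = 24,557 Mb = 3,070 MB.
Capacity: 12 TB = 96,000,000 Mb; 3909.30 items → 3909 complete.

3909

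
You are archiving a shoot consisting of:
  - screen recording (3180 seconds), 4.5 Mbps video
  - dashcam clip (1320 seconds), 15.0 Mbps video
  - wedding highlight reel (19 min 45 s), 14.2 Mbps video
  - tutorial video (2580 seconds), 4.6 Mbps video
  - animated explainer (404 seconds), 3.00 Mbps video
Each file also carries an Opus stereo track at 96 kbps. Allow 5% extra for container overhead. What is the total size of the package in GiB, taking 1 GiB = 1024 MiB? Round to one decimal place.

Audio: 96 kbps = 0.096 Mbps.
screen recording: 4.596 Mbps × 3180 s × 1.05 = 15346.0 Mb
dashcam clip: 15.096 Mbps × 1320 s × 1.05 = 20923.1 Mb
wedding highlight reel: 14.296 Mbps × 1185 s × 1.05 = 17787.8 Mb
tutorial video: 4.696 Mbps × 2580 s × 1.05 = 12721.5 Mb
animated explainer: 3.096 Mbps × 404 s × 1.05 = 1313.3 Mb
Total: 68091.7 Mb = 8511.5 MB.
= 7.927 GiB.

7.9 GiB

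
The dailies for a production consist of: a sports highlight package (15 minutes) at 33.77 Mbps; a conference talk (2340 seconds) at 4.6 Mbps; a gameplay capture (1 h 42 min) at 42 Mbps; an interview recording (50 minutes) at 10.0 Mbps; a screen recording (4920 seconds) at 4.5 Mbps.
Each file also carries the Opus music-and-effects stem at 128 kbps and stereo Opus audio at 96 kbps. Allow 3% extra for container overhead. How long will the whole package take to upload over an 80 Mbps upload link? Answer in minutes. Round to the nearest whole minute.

76 minutes

Audio total: 128 + 96 = 224 kbps = 0.224 Mbps.
sports highlight package: 33.994 Mbps × 900 s × 1.03 = 31512.4 Mb
conference talk: 4.824 Mbps × 2340 s × 1.03 = 11626.8 Mb
gameplay capture: 42.224 Mbps × 6120 s × 1.03 = 266163.2 Mb
interview recording: 10.224 Mbps × 3000 s × 1.03 = 31592.2 Mb
screen recording: 4.724 Mbps × 4920 s × 1.03 = 23939.3 Mb
Total: 364834.0 Mb = 45604.2 MB.
At 80 Mbps: 364834.0 / 80 = 4560 s ≈ 76 minutes.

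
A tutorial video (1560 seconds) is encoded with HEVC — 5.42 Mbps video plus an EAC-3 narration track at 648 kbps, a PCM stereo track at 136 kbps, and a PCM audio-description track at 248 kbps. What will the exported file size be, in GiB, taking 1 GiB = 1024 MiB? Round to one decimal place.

Audio total: 648 + 136 + 248 = 1032 kbps = 1.032 Mbps.
Total bitrate: 5.42 + 1.032 = 6.452 Mbps.
Stream data: 6.452 Mbps × 1560 s = 10065.1 Mb.
10,065 Mb = 1,258,140,000 bytes ÷ 1,073,741,824 = 1.172 GiB.

1.2 GiB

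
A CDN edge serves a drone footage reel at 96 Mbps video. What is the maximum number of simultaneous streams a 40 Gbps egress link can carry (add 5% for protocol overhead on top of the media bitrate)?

396

On the wire with 5% overhead: 100.800 Mbps.
40 Gbps = 40,000 Mbps; 40,000 / 100.800 = 396.83 → 396 viewers.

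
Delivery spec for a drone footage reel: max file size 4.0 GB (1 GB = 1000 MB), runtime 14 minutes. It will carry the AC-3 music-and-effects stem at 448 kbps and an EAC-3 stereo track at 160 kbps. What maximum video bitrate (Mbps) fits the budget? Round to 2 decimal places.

Budget: 4.0 GB = 32000.0 Mb.
14 min = 840 s
Total bitrate budget: 32000.0 Mb / 840 s = 38.095 Mbps.
Audio total: 448 + 160 = 608 kbps = 0.608 Mbps.
Video: 38.095 − 0.608 = 37.487 Mbps.

37.49 Mbps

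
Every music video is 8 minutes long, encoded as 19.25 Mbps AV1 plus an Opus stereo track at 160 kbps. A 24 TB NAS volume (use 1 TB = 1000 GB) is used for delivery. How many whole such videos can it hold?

20607

8 min = 480 s
Audio: 160 kbps = 0.160 Mbps.
Total bitrate: 19.410 Mbps.
Per item: 19.410 Mbps × 480 s = 9,317 Mb = 1,165 MB.
Capacity: 24 TB = 192,000,000 Mb; 20607.93 items → 20607 complete.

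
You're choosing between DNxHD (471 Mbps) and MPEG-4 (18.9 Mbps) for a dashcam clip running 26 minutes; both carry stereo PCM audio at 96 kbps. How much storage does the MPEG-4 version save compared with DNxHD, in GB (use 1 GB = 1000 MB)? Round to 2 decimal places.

26 min = 1560 s
Audio: 96 kbps = 0.096 Mbps.
DNxHD: 471.096 Mbps × 1560 s = 734909.8 Mb = 91.864 GB.
MPEG-4: 18.996 Mbps × 1560 s = 29633.8 Mb = 3.704 GB.
Saving: 91.864 − 3.704 = 88.159 GB.

88.16 GB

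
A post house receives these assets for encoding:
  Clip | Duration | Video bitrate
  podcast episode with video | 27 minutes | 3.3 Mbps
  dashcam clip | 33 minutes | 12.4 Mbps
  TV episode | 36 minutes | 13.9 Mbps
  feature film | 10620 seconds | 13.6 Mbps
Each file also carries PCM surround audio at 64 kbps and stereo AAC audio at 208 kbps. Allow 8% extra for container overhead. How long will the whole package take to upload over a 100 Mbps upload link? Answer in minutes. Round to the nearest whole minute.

38 minutes

Audio total: 64 + 208 = 272 kbps = 0.272 Mbps.
podcast episode with video: 3.572 Mbps × 1620 s × 1.08 = 6249.6 Mb
dashcam clip: 12.672 Mbps × 1980 s × 1.08 = 27097.8 Mb
TV episode: 14.172 Mbps × 2160 s × 1.08 = 33060.4 Mb
feature film: 13.872 Mbps × 10620 s × 1.08 = 159106.3 Mb
Total: 225514.1 Mb = 28189.3 MB.
At 100 Mbps: 225514.1 / 100 = 2255 s ≈ 37.6 minutes.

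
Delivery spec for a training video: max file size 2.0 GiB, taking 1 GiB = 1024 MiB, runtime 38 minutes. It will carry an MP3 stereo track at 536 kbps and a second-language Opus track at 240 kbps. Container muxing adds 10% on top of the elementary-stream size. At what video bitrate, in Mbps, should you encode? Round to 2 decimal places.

Budget: 2.0 GiB = 17179.9 Mb.
Stream payload after overhead: 17179.9 / 1.10 = 15618.1 Mb.
38 min = 2280 s
Total bitrate budget: 15618.1 Mb / 2280 s = 6.850 Mbps.
Audio total: 536 + 240 = 776 kbps = 0.776 Mbps.
Video: 6.850 − 0.776 = 6.074 Mbps.

6.07 Mbps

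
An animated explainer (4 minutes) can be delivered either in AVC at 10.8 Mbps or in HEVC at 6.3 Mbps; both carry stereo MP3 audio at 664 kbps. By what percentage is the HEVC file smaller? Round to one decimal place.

39.3%

4 min = 240 s
Audio: 664 kbps = 0.664 Mbps.
AVC: 11.464 Mbps × 240 s = 2751.4 Mb = 343.920 MB.
HEVC: 6.964 Mbps × 240 s = 1671.4 Mb = 208.920 MB.
Reduction: (1 − 208.920/343.920) × 100 = 39.25%.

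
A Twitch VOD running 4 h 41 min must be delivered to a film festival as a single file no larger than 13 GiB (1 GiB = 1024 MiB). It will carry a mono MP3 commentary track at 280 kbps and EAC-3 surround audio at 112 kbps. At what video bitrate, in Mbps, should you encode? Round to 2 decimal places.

6.23 Mbps

Budget: 13 GiB = 111669.1 Mb.
4 h 41 min = 281 min = 16860 s
Total bitrate budget: 111669.1 Mb / 16860 s = 6.623 Mbps.
Audio total: 280 + 112 = 392 kbps = 0.392 Mbps.
Video: 6.623 − 0.392 = 6.231 Mbps.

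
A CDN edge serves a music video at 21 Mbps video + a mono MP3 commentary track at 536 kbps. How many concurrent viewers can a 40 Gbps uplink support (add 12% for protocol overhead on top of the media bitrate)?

1658

Audio: 536 kbps = 0.536 Mbps.
Per-viewer media rate: 21.536 Mbps.
On the wire with 12% overhead: 24.120 Mbps.
40 Gbps = 40,000 Mbps; 40,000 / 24.120 = 1658.35 → 1658 viewers.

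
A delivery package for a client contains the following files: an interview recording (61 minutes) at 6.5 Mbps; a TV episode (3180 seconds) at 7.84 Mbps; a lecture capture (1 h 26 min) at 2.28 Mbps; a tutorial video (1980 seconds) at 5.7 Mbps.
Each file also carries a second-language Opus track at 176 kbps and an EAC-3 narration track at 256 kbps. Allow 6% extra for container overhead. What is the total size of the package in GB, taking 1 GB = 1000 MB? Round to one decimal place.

Audio total: 176 + 256 = 432 kbps = 0.432 Mbps.
interview recording: 6.932 Mbps × 3660 s × 1.06 = 26893.4 Mb
TV episode: 8.272 Mbps × 3180 s × 1.06 = 27883.3 Mb
lecture capture: 2.712 Mbps × 5160 s × 1.06 = 14833.6 Mb
tutorial video: 6.132 Mbps × 1980 s × 1.06 = 12869.8 Mb
Total: 82480.0 Mb = 10310.0 MB.
= 10.31 GB.

10.3 GB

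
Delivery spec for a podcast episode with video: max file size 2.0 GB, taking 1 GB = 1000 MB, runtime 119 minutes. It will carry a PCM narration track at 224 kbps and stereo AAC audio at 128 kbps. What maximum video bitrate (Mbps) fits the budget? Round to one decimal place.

Budget: 2.0 GB = 16000.0 Mb.
119 min = 7140 s
Total bitrate budget: 16000.0 Mb / 7140 s = 2.241 Mbps.
Audio total: 224 + 128 = 352 kbps = 0.352 Mbps.
Video: 2.241 − 0.352 = 1.889 Mbps.

1.9 Mbps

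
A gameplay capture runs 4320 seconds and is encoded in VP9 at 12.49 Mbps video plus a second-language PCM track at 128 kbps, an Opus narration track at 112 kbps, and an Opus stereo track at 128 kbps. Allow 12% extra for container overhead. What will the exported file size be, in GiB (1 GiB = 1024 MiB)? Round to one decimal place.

Audio total: 128 + 112 + 128 = 368 kbps = 0.368 Mbps.
Total bitrate: 12.49 + 0.368 = 12.858 Mbps.
Stream data: 12.858 Mbps × 4320 s = 55546.6 Mb.
With 12% container overhead: ×1.12.
62,212 Mb = 7,776,518,400 bytes ÷ 1,073,741,824 = 7.242 GiB.

7.2 GiB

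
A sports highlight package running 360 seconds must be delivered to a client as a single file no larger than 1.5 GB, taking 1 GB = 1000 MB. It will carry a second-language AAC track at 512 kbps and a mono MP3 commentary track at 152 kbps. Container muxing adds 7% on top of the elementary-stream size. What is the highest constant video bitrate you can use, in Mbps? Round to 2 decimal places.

Budget: 1.5 GB = 12000.0 Mb.
Stream payload after overhead: 12000.0 / 1.07 = 11215.0 Mb.
Total bitrate budget: 11215.0 Mb / 360 s = 31.153 Mbps.
Audio total: 512 + 152 = 664 kbps = 0.664 Mbps.
Video: 31.153 − 0.664 = 30.489 Mbps.

30.49 Mbps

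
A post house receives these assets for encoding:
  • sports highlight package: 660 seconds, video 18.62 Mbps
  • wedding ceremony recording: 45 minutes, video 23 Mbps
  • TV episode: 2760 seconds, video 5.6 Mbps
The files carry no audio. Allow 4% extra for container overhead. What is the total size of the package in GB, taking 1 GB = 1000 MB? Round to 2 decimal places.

11.68 GB

sports highlight package: 18.620 Mbps × 660 s × 1.04 = 12780.8 Mb
wedding ceremony recording: 23.000 Mbps × 2700 s × 1.04 = 64584.0 Mb
TV episode: 5.600 Mbps × 2760 s × 1.04 = 16074.2 Mb
Total: 93439.0 Mb = 11679.9 MB.
= 11.68 GB.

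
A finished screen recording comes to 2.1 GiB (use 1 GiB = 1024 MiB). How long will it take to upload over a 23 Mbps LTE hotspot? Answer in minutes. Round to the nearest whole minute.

13 minutes

File: 2.1 GiB = 18038.9 Mb.
At 23 Mbps: 18038.9 / 23 = 784.3 s ≈ 13.1 minutes.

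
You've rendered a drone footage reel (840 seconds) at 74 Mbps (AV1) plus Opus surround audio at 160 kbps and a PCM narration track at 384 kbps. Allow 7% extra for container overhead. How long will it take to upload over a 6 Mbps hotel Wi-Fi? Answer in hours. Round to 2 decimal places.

Audio total: 160 + 384 = 544 kbps = 0.544 Mbps.
Total bitrate: 74.544 Mbps.
File: 74.544 Mbps × 840 s = 62617.0 Mb.
With 7% container overhead: ×1.07. → 67000.1 Mb.
At 6 Mbps: 67000.1 / 6 = 11166.7 s ≈ 3.1 hours.

3.10 hours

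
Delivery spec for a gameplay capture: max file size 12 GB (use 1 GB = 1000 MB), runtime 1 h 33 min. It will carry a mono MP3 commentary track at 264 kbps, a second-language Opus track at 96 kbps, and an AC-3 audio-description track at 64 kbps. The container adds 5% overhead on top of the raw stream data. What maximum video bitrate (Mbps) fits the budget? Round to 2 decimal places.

15.96 Mbps

Budget: 12 GB = 96000.0 Mb.
Stream payload after overhead: 96000.0 / 1.05 = 91428.6 Mb.
1 h 33 min = 93 min = 5580 s
Total bitrate budget: 91428.6 Mb / 5580 s = 16.385 Mbps.
Audio total: 264 + 96 + 64 = 424 kbps = 0.424 Mbps.
Video: 16.385 − 0.424 = 15.961 Mbps.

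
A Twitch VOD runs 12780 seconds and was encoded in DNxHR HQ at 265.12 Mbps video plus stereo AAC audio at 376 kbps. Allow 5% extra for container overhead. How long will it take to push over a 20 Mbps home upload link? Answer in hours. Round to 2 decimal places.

49.48 hours

Audio: 376 kbps = 0.376 Mbps.
Total bitrate: 265.496 Mbps.
File: 265.496 Mbps × 12780 s = 3393038.9 Mb.
With 5% container overhead: ×1.05. → 3562690.8 Mb.
At 20 Mbps: 3562690.8 / 20 = 178134.5 s ≈ 49.5 hours.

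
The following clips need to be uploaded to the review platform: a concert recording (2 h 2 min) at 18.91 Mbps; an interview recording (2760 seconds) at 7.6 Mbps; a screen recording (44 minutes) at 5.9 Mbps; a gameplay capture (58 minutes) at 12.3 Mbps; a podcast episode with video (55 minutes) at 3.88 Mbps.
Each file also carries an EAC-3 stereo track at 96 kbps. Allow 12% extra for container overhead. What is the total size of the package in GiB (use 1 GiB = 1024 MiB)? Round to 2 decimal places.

Audio: 96 kbps = 0.096 Mbps.
concert recording: 19.006 Mbps × 7320 s × 1.12 = 155818.8 Mb
interview recording: 7.696 Mbps × 2760 s × 1.12 = 23789.9 Mb
screen recording: 5.996 Mbps × 2640 s × 1.12 = 17729.0 Mb
gameplay capture: 12.396 Mbps × 3480 s × 1.12 = 48314.6 Mb
podcast episode with video: 3.976 Mbps × 3300 s × 1.12 = 14695.3 Mb
Total: 260347.6 Mb = 32543.4 MB.
= 30.31 GiB.

30.31 GiB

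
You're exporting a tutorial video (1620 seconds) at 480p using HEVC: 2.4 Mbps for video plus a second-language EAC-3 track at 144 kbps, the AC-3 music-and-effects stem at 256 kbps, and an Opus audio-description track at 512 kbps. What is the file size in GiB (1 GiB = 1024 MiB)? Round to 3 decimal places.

0.625 GiB

Audio total: 144 + 256 + 512 = 912 kbps = 0.912 Mbps.
Total bitrate: 2.4 + 0.912 = 3.312 Mbps.
Stream data: 3.312 Mbps × 1620 s = 5365.4 Mb.
5,365 Mb = 670,680,000 bytes ÷ 1,073,741,824 = 0.6246 GiB.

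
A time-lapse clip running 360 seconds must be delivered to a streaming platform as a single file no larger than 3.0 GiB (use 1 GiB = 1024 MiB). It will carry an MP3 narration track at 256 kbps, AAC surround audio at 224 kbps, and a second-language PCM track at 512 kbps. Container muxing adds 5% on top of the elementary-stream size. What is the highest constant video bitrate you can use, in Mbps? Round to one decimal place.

Budget: 3.0 GiB = 25769.8 Mb.
Stream payload after overhead: 25769.8 / 1.05 = 24542.7 Mb.
Total bitrate budget: 24542.7 Mb / 360 s = 68.174 Mbps.
Audio total: 256 + 224 + 512 = 992 kbps = 0.992 Mbps.
Video: 68.174 − 0.992 = 67.182 Mbps.

67.2 Mbps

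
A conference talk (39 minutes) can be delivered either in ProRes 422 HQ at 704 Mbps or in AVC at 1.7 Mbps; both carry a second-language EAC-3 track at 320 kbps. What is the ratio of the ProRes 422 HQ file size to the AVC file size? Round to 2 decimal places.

39 min = 2340 s
Audio: 320 kbps = 0.320 Mbps.
ProRes 422 HQ: 704.320 Mbps × 2340 s = 1648108.8 Mb = 206.014 GB.
AVC: 2.020 Mbps × 2340 s = 4726.8 Mb = 0.591 GB.
Ratio: 206.014 / 0.591 = 348.673.

348.67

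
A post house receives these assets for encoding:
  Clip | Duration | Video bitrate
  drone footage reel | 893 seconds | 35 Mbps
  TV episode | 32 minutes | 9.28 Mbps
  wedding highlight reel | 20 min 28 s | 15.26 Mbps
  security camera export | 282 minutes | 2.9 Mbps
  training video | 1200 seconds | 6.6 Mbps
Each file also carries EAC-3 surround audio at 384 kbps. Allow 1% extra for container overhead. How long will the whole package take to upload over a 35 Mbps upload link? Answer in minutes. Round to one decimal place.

64.1 minutes

Audio: 384 kbps = 0.384 Mbps.
drone footage reel: 35.384 Mbps × 893 s × 1.01 = 31913.9 Mb
TV episode: 9.664 Mbps × 1920 s × 1.01 = 18740.4 Mb
wedding highlight reel: 15.644 Mbps × 1228 s × 1.01 = 19402.9 Mb
security camera export: 3.284 Mbps × 16920 s × 1.01 = 56120.9 Mb
training video: 6.984 Mbps × 1200 s × 1.01 = 8464.6 Mb
Total: 134642.8 Mb = 16830.4 MB.
At 35 Mbps: 134642.8 / 35 = 3847 s ≈ 64.1 minutes.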